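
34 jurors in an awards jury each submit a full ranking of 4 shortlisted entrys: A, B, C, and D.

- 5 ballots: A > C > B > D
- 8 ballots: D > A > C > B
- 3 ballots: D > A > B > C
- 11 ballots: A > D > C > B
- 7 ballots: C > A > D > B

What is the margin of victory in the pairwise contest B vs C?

28

Ballots ranking B above C: 3.
Ballots ranking C above B: 5+8+11+7 = 31.
C wins 31–3, a margin of 28.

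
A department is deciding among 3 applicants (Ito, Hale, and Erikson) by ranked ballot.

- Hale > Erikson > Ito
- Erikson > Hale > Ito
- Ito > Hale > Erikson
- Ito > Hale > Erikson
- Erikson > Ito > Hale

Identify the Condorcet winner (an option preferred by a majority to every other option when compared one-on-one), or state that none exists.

Head-to-head results (5 voters total):
Ito vs Hale: Ito wins 3–2.
Ito vs Erikson: Erikson wins 3–2.
Hale vs Erikson: Hale wins 3–2.
No candidate beats all others: Ito beats Hale beats Erikson beats Ito, a majority cycle.

No Condorcet winner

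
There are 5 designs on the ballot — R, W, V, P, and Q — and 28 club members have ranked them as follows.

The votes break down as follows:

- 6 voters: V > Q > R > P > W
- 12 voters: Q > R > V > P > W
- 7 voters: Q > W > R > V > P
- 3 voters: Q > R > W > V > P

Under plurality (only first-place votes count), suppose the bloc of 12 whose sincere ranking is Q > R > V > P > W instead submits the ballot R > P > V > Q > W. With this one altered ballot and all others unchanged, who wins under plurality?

First-place totals with the altered ballot: R 12, W 0, V 6, P 0, Q 10.
The switch changes the winner from Q to R.

R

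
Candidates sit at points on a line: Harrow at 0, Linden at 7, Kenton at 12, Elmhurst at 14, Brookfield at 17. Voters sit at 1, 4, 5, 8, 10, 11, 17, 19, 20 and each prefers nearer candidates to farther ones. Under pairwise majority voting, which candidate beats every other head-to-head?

Kenton

With single-peaked preferences on a line, the Condorcet winner is the candidate closest to the median voter.
The median voter (position 10) is closest to Kenton at 12.
Check: Kenton vs Harrow — voters closer to Kenton: 6 of 9.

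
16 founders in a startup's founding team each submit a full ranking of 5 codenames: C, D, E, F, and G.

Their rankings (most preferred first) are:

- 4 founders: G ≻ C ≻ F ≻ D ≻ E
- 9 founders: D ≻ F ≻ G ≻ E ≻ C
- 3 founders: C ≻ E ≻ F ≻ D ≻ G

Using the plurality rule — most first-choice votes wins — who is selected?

First-place vote totals:
  C: 3
  D: 9
  E: 0
  F: 0
  G: 4
D has the most first-place votes.

D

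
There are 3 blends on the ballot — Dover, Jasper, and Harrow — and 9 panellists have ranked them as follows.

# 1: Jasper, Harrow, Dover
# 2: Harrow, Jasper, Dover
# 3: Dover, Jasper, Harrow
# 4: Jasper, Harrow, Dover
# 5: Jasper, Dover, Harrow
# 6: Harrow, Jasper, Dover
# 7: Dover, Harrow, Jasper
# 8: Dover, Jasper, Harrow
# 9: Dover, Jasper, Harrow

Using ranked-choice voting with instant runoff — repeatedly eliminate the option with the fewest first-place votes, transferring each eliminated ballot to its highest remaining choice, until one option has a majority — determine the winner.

Jasper

Round 1: Dover 4, Jasper 3, Harrow 2. Harrow has the fewest and is eliminated.
Round 2: Jasper 5, Dover 4. Jasper has a majority.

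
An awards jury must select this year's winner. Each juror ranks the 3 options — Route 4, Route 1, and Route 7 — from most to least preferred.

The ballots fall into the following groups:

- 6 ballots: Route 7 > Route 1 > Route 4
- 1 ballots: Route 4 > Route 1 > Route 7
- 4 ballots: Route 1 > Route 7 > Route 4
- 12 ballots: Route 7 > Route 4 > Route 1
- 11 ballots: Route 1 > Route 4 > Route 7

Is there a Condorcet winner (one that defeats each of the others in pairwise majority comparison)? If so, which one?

Route 7

Head-to-head results (34 voters total):
Route 4 vs Route 1: Route 1 wins 21–13.
Route 4 vs Route 7: Route 7 wins 22–12.
Route 1 vs Route 7: Route 7 wins 18–16.
Route 7 beats each rival — Route 4 (22–12), Route 1 (18–16) — so Route 7 is the Condorcet winner.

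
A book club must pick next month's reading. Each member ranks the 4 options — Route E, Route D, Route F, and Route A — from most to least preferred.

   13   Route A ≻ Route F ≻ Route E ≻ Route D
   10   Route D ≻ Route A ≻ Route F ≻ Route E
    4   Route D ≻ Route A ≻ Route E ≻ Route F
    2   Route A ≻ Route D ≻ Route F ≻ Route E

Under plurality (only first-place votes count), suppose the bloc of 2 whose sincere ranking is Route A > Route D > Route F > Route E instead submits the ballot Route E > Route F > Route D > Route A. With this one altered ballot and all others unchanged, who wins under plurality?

Route D

First-place totals with the altered ballot: Route E 2, Route D 14, Route F 0, Route A 13.
The switch changes the winner from Route A to Route D.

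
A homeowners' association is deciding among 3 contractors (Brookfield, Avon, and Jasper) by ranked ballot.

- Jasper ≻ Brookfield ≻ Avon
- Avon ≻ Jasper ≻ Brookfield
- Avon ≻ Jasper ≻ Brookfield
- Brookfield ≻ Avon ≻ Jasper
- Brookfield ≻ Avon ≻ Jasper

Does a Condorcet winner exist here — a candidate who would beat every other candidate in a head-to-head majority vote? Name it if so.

None — there is no Condorcet winner

Head-to-head results (5 voters total):
Brookfield vs Avon: Brookfield wins 3–2.
Brookfield vs Jasper: Jasper wins 3–2.
Avon vs Jasper: Avon wins 4–1.
No candidate beats all others: Brookfield beats Avon beats Jasper beats Brookfield, a majority cycle.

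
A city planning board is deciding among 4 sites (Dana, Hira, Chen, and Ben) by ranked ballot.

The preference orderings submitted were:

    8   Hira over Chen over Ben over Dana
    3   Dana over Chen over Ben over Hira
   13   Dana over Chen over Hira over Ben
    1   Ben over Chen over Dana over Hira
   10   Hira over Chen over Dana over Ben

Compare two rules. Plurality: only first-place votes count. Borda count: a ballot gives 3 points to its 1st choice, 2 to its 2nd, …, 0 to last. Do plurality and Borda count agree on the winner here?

No

Plurality first-place counts: Dana 16, Hira 18, Chen 0, Ben 1 → Hira.
Borda totals: Dana 59, Hira 67, Chen 70, Ben 14 → Chen.
The two rules disagree: plurality picks Hira, Borda picks Chen.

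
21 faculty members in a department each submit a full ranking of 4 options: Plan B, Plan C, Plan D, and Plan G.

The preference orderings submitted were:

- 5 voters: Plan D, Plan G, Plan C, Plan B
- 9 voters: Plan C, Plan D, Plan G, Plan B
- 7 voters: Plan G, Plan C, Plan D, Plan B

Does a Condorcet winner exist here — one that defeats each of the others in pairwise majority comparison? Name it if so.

There is no Condorcet winner

Head-to-head results (21 voters total):
Plan B vs Plan C: Plan C wins 21–0.
Plan B vs Plan D: Plan D wins 21–0.
Plan B vs Plan G: Plan G wins 21–0.
Plan C vs Plan D: Plan C wins 16–5.
Plan C vs Plan G: Plan G wins 12–9.
Plan D vs Plan G: Plan D wins 14–7.
No candidate beats all others: Plan C beats Plan D beats Plan G beats Plan C, a majority cycle.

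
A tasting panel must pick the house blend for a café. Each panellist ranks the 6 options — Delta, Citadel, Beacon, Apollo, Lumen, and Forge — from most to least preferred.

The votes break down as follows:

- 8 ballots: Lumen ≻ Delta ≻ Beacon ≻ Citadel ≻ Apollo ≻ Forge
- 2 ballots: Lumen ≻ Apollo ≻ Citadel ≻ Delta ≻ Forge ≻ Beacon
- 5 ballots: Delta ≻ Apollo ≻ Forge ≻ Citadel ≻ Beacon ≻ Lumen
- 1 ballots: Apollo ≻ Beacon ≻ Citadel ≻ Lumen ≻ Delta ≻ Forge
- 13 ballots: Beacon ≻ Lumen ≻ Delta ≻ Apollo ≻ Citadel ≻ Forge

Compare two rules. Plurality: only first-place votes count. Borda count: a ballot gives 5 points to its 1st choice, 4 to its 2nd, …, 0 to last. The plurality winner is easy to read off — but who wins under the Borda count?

Lumen

Plurality first-place counts: Delta 5, Citadel 0, Beacon 13, Apollo 1, Lumen 10, Forge 0 → Beacon.
Borda totals: Delta 101, Citadel 48, Beacon 98, Apollo 67, Lumen 104, Forge 17 → Lumen.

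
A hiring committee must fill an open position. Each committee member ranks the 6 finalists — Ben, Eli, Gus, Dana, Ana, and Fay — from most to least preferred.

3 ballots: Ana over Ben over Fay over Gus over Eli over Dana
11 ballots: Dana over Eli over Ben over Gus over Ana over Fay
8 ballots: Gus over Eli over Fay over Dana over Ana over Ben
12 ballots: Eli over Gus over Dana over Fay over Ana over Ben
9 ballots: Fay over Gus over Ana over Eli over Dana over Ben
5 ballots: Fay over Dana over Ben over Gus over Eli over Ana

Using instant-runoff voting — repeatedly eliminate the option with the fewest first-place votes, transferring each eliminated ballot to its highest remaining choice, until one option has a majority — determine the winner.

Eli

Round 1: Fay 14, Eli 12, Dana 11, Gus 8, Ana 3, Ben 0. Ben has the fewest and is eliminated.
Round 2: Fay 14, Eli 12, Dana 11, Gus 8, Ana 3. Ana has the fewest and is eliminated.
Round 3: Fay 17, Eli 12, Dana 11, Gus 8. Gus has the fewest and is eliminated.
Round 4: Eli 20, Fay 17, Dana 11. Dana has the fewest and is eliminated.
Round 5: Eli 31, Fay 17. Eli has a majority.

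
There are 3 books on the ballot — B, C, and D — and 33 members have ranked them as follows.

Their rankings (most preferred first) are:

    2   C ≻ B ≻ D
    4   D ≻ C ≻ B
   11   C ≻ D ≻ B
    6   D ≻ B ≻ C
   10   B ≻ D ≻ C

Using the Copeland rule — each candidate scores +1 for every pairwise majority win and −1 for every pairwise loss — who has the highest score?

D

Pairwise results:
  B vs C: C wins 17–16.
  B vs D: D wins 21–12.
  C vs D: D wins 20–13.
Copeland scores (wins − losses):
  B: 0 − 2 = -2
  C: 1 − 1 = 0
  D: 2 − 0 = 2
D has the best Copeland score.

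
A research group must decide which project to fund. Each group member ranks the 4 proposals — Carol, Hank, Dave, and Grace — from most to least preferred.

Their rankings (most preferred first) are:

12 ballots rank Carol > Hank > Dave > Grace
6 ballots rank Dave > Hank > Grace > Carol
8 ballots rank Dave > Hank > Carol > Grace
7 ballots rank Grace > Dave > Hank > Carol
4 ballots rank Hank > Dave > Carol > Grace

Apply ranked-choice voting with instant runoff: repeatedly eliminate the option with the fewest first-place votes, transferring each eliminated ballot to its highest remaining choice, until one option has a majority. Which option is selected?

Dave

Round 1: Dave 14, Carol 12, Grace 7, Hank 4. Hank has the fewest and is eliminated.
Round 2: Dave 18, Carol 12, Grace 7. Grace has the fewest and is eliminated.
Round 3: Dave 25, Carol 12. Dave has a majority.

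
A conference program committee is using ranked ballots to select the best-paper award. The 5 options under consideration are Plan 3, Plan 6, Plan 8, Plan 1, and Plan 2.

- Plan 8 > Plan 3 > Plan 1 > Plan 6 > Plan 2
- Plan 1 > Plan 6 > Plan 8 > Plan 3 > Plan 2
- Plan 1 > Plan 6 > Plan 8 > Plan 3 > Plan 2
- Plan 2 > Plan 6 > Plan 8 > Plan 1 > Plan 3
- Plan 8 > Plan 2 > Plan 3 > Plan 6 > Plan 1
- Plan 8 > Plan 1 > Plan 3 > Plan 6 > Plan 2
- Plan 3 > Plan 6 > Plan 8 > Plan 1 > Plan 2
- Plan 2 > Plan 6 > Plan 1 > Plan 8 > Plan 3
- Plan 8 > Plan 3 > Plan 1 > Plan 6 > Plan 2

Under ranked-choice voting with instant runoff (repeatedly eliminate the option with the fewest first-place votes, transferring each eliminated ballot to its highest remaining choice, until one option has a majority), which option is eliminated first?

Round 1: Plan 8 4, Plan 1 2, Plan 2 2, Plan 3 1, Plan 6 0. Plan 6 has the fewest and is eliminated.
Round 2: Plan 8 4, Plan 1 2, Plan 2 2, Plan 3 1. Plan 3 has the fewest and is eliminated.
Round 3: Plan 8 5, Plan 1 2, Plan 2 2. Plan 8 has a majority.

Plan 6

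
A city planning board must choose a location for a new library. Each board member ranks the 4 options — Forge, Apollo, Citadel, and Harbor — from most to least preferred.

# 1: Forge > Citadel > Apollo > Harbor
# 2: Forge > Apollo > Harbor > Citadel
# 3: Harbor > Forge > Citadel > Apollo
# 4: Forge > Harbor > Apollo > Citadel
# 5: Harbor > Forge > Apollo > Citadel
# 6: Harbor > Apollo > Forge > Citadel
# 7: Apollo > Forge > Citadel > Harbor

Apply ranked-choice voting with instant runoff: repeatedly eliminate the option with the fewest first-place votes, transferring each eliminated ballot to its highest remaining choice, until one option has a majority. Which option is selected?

Forge

Round 1: Forge 3, Harbor 3, Apollo 1, Citadel 0. Citadel has the fewest and is eliminated.
Round 2: Forge 3, Harbor 3, Apollo 1. Apollo has the fewest and is eliminated.
Round 3: Forge 4, Harbor 3. Forge has a majority.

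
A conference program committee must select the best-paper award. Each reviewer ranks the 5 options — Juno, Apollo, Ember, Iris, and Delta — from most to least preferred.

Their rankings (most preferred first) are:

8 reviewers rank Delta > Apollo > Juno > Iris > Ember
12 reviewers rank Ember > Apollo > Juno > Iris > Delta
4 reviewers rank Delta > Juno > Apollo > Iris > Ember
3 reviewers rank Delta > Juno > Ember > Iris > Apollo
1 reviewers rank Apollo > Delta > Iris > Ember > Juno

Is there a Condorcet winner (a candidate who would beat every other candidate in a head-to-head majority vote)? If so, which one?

Delta

Head-to-head results (28 voters total):
Juno vs Apollo: Apollo wins 21–7.
Juno vs Ember: Juno wins 15–13.
Juno vs Iris: Juno wins 27–1.
Juno vs Delta: Delta wins 16–12.
Apollo vs Ember: Ember wins 15–13.
Apollo vs Iris: Apollo wins 25–3.
Apollo vs Delta: Delta wins 15–13.
Ember vs Iris: Ember wins 15–13.
Ember vs Delta: Delta wins 16–12.
Iris vs Delta: Delta wins 16–12.
Delta beats each rival — Juno (16–12), Apollo (15–13), Ember (16–12), Iris (16–12) — so Delta is the Condorcet winner.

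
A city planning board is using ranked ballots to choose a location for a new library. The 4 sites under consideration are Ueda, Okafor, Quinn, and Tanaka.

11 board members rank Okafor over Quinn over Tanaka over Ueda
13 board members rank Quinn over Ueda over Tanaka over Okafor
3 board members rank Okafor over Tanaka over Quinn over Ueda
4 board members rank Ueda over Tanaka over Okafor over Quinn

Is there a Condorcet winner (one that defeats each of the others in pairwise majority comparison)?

Head-to-head results (31 voters total):
Ueda vs Okafor: Ueda wins 17–14.
Ueda vs Quinn: Quinn wins 27–4.
Ueda vs Tanaka: Ueda wins 17–14.
Okafor vs Quinn: Okafor wins 18–13.
Okafor vs Tanaka: Tanaka wins 17–14.
Quinn vs Tanaka: Quinn wins 24–7.
No candidate beats all others: Ueda beats Okafor beats Quinn beats Ueda, a majority cycle.

No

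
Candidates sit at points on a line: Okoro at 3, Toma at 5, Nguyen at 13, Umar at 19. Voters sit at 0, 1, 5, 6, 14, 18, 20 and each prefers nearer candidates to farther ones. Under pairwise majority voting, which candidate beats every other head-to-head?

With single-peaked preferences on a line, the Condorcet winner is the candidate closest to the median voter.
The median voter (position 6) is closest to Toma at 5.
Check: Toma vs Nguyen — voters closer to Toma: 4 of 7.

Toma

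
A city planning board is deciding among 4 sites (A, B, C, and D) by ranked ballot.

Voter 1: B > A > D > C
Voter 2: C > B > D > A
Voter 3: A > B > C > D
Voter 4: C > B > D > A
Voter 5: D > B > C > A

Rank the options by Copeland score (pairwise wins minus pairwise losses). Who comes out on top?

B

Pairwise results:
  A vs B: B wins 4–1.
  A vs C: C wins 3–2.
  A vs D: D wins 3–2.
  B vs C: B wins 3–2.
  B vs D: B wins 4–1.
  C vs D: C wins 3–2.
Copeland scores (wins − losses):
  A: 0 − 3 = -3
  B: 3 − 0 = 3
  C: 2 − 1 = 1
  D: 1 − 2 = -1
B has the best Copeland score.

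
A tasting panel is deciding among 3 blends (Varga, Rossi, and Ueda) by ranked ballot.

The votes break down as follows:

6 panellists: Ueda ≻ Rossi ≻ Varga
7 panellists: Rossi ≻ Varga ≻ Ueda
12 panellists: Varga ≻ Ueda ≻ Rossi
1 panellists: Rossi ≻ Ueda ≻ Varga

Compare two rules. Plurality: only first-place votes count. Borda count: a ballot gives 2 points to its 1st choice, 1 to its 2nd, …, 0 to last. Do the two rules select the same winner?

Plurality first-place counts: Varga 12, Rossi 8, Ueda 6 → Varga.
Borda totals: Varga 31, Rossi 22, Ueda 25 → Varga.
The two rules agree on Varga.

Yes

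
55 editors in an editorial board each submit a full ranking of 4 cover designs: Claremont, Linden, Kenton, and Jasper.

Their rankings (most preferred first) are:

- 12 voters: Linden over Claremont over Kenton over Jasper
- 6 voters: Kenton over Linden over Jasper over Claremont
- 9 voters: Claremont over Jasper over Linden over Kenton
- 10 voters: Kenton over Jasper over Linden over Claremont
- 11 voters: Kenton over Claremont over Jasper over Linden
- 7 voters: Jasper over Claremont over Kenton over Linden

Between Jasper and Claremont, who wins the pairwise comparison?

Claremont

Ballots ranking Jasper above Claremont: 6+10+7 = 23.
Ballots ranking Claremont above Jasper: 12+9+11 = 32.
Claremont wins the head-to-head, 32–23.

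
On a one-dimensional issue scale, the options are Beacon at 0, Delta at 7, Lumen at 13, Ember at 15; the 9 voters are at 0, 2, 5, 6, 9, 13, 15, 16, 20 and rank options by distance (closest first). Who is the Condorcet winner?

With single-peaked preferences on a line, the Condorcet winner is the candidate closest to the median voter.
The median voter (position 9) is closest to Delta at 7.
Check: Delta vs Ember — voters closer to Delta: 5 of 9.

Delta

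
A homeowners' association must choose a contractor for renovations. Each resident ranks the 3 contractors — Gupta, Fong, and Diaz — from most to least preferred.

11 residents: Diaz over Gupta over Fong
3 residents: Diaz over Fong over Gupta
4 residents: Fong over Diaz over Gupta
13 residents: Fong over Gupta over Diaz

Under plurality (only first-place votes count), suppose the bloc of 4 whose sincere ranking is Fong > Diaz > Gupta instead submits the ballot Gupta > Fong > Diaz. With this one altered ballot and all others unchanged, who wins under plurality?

First-place totals with the altered ballot: Gupta 4, Fong 13, Diaz 14.
The switch changes the winner from Fong to Diaz.

Diaz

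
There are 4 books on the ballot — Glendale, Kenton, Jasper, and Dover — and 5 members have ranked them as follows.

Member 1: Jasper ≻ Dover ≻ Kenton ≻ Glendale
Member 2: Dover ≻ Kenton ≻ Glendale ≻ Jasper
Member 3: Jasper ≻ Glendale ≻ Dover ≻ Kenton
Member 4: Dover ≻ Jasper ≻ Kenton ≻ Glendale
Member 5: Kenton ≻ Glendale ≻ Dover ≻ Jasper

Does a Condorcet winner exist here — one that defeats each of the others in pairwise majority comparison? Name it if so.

Dover

Head-to-head results (5 voters total):
Glendale vs Kenton: Kenton wins 4–1.
Glendale vs Jasper: Jasper wins 3–2.
Glendale vs Dover: Dover wins 3–2.
Kenton vs Jasper: Jasper wins 3–2.
Kenton vs Dover: Dover wins 4–1.
Jasper vs Dover: Dover wins 3–2.
Dover beats each rival — Glendale (3–2), Kenton (4–1), Jasper (3–2) — so Dover is the Condorcet winner.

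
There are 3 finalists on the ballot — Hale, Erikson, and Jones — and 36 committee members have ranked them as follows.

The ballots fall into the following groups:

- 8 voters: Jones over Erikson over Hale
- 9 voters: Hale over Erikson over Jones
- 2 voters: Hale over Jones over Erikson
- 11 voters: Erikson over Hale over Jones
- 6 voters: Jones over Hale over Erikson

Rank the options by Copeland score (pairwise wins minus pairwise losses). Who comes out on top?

Erikson

Pairwise results:
  Hale vs Erikson: Erikson wins 19–17.
  Hale vs Jones: Hale wins 22–14.
  Erikson vs Jones: Erikson wins 20–16.
Copeland scores (wins − losses):
  Hale: 1 − 1 = 0
  Erikson: 2 − 0 = 2
  Jones: 0 − 2 = -2
Erikson has the best Copeland score.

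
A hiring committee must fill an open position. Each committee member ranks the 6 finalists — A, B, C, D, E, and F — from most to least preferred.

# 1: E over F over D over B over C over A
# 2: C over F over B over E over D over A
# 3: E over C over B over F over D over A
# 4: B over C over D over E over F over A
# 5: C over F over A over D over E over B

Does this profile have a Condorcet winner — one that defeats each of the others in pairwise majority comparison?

Yes

Head-to-head results (5 voters total):
A vs B: B wins 4–1.
A vs C: C wins 5–0.
A vs D: D wins 4–1.
A vs E: E wins 4–1.
A vs F: F wins 5–0.
B vs C: C wins 3–2.
B vs D: B wins 3–2.
B vs E: E wins 3–2.
B vs F: F wins 3–2.
C vs D: C wins 4–1.
C vs E: C wins 3–2.
C vs F: C wins 4–1.
D vs E: E wins 3–2.
D vs F: F wins 4–1.
E vs F: E wins 3–2.
C beats each rival — A (5–0), B (3–2), D (4–1), E (3–2), F (4–1) — so C is the Condorcet winner.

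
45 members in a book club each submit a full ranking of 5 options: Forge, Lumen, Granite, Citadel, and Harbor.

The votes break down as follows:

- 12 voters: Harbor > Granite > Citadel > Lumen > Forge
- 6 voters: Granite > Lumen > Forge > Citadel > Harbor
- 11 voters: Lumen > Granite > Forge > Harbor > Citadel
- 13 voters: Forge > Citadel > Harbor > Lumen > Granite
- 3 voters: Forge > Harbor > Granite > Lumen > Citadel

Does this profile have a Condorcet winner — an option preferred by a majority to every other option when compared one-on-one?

Head-to-head results (45 voters total):
Forge vs Lumen: Lumen wins 29–16.
Forge vs Granite: Granite wins 29–16.
Forge vs Citadel: Forge wins 33–12.
Forge vs Harbor: Forge wins 33–12.
Lumen vs Granite: Lumen wins 24–21.
Lumen vs Citadel: Citadel wins 25–20.
Lumen vs Harbor: Harbor wins 28–17.
Granite vs Citadel: Granite wins 32–13.
Granite vs Harbor: Harbor wins 28–17.
Citadel vs Harbor: Harbor wins 26–19.
No candidate beats all others: Forge beats Citadel beats Lumen beats Forge, a majority cycle.

No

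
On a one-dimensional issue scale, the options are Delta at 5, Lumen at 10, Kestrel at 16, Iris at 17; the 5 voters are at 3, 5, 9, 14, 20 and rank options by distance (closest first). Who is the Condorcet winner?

Lumen

With single-peaked preferences on a line, the Condorcet winner is the candidate closest to the median voter.
The median voter (position 9) is closest to Lumen at 10.
Check: Lumen vs Delta — voters closer to Lumen: 3 of 5.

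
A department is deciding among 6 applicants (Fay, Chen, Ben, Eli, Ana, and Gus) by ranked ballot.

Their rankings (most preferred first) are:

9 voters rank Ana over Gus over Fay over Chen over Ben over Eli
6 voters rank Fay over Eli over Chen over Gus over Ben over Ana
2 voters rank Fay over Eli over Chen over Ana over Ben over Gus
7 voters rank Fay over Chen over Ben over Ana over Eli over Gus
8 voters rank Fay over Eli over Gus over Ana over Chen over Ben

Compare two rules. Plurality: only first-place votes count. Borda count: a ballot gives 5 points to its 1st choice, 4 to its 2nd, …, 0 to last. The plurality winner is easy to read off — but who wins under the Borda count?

Fay

Plurality first-place counts: Fay 23, Chen 0, Ben 0, Eli 0, Ana 9, Gus 0 → Fay.
Borda totals: Fay 142, Chen 78, Ben 38, Eli 71, Ana 79, Gus 72 → Fay.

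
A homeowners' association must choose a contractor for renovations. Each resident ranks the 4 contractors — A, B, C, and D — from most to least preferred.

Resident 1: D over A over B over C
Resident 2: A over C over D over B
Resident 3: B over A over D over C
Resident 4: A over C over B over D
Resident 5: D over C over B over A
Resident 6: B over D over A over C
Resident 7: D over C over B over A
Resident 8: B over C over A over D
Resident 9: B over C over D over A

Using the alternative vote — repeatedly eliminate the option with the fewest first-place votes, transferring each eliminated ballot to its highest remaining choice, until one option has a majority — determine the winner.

B

Round 1: B 4, D 3, A 2, C 0. C has the fewest and is eliminated.
Round 2: B 4, D 3, A 2. A has the fewest and is eliminated.
Round 3: B 5, D 4. B has a majority.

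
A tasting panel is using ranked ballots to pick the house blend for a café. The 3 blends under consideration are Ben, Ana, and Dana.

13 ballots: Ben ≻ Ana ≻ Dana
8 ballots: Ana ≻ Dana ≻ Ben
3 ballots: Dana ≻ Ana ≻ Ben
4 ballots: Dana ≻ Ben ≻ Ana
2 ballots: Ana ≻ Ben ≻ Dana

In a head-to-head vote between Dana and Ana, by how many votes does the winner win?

Ballots ranking Dana above Ana: 3+4 = 7.
Ballots ranking Ana above Dana: 13+8+2 = 23.
Ana wins 23–7, a margin of 16.

16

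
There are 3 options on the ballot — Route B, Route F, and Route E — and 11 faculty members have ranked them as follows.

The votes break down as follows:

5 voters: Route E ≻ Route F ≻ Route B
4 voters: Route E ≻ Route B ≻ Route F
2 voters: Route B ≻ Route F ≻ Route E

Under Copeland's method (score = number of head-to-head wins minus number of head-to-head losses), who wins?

Route E

Pairwise results:
  Route B vs Route F: Route B wins 6–5.
  Route B vs Route E: Route E wins 9–2.
  Route F vs Route E: Route E wins 9–2.
Copeland scores (wins − losses):
  Route B: 1 − 1 = 0
  Route F: 0 − 2 = -2
  Route E: 2 − 0 = 2
Route E has the best Copeland score.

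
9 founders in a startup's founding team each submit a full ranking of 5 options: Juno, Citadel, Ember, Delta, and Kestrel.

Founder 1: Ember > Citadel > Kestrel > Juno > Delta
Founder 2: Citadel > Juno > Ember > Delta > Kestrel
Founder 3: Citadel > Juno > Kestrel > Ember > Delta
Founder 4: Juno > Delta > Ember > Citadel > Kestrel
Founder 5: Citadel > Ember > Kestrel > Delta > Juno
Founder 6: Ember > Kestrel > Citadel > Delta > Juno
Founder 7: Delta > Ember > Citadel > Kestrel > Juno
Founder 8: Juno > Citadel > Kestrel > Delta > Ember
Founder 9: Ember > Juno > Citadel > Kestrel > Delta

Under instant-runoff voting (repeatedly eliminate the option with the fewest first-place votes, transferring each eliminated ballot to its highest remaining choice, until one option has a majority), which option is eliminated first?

Kestrel

Round 1: Citadel 3, Ember 3, Juno 2, Delta 1, Kestrel 0. Kestrel has the fewest and is eliminated.
Round 2: Citadel 3, Ember 3, Juno 2, Delta 1. Delta has the fewest and is eliminated.
Round 3: Ember 4, Citadel 3, Juno 2. Juno has the fewest and is eliminated.
Round 4: Ember 5, Citadel 4. Ember has a majority.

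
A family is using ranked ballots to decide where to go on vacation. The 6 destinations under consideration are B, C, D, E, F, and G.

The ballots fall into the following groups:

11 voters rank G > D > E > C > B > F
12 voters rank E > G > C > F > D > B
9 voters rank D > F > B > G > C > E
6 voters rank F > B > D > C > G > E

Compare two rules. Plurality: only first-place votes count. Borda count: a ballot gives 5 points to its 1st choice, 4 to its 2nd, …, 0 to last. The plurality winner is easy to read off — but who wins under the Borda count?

Plurality first-place counts: B 0, C 0, D 9, E 12, F 6, G 11 → E.
Borda totals: B 62, C 79, D 119, E 93, F 90, G 127 → G.

G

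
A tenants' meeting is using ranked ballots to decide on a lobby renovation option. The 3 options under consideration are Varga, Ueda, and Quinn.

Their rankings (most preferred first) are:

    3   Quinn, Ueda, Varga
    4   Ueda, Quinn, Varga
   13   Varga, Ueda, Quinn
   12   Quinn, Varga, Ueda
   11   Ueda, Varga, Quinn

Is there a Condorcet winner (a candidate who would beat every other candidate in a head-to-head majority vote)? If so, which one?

Head-to-head results (43 voters total):
Varga vs Ueda: Varga wins 25–18.
Varga vs Quinn: Varga wins 24–19.
Ueda vs Quinn: Ueda wins 28–15.
Varga beats each rival — Ueda (25–18), Quinn (24–19) — so Varga is the Condorcet winner.

Varga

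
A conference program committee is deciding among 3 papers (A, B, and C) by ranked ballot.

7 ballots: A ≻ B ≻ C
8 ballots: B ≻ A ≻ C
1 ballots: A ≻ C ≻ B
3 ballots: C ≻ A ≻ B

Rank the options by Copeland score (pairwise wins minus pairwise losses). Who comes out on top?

Pairwise results:
  A vs B: A wins 11–8.
  A vs C: A wins 16–3.
  B vs C: B wins 15–4.
Copeland scores (wins − losses):
  A: 2 − 0 = 2
  B: 1 − 1 = 0
  C: 0 − 2 = -2
A has the best Copeland score.

A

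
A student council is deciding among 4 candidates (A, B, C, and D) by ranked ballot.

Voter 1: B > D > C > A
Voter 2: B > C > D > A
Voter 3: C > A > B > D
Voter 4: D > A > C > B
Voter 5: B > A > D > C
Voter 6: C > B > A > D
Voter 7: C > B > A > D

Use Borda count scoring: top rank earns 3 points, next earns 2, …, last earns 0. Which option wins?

B

Borda scores:
  A: 0 + 0 + 2 + 2 + 2 + 1 + 1 = 8
  B: 3 + 3 + 1 + 0 + 3 + 2 + 2 = 14
  C: 1 + 2 + 3 + 1 + 0 + 3 + 3 = 13
  D: 2 + 1 + 0 + 3 + 1 + 0 + 0 = 7
B has the highest total.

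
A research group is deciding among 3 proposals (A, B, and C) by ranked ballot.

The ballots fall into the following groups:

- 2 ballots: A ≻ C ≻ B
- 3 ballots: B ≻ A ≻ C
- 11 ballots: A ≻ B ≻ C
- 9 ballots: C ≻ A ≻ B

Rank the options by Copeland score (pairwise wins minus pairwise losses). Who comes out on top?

Pairwise results:
  A vs B: A wins 22–3.
  A vs C: A wins 16–9.
  B vs C: B wins 14–11.
Copeland scores (wins − losses):
  A: 2 − 0 = 2
  B: 1 − 1 = 0
  C: 0 − 2 = -2
A has the best Copeland score.

A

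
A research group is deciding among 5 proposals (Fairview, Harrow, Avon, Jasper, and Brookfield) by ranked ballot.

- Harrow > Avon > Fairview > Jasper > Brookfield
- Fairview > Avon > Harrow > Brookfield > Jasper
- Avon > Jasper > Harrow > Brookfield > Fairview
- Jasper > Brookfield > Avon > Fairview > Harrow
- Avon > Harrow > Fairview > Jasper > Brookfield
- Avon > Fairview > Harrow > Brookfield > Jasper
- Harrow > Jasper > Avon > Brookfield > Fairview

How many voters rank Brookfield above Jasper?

Ballots ranking Brookfield above Jasper: 2.
Ballots ranking Jasper above Brookfield: 5.
So 2 of 7 voters prefer Brookfield to Jasper.

2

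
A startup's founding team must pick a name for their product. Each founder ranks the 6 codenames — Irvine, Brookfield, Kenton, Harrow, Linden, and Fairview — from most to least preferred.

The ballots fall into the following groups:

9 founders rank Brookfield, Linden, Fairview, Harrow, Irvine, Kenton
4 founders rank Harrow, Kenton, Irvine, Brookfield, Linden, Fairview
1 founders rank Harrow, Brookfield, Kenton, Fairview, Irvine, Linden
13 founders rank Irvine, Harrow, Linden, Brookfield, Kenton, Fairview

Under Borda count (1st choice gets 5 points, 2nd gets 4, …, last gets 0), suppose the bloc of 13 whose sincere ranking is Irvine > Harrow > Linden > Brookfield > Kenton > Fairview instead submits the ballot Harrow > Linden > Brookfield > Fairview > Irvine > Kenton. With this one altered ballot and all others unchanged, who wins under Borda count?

Harrow

Borda totals with the altered ballot: Irvine 35, Brookfield 96, Kenton 19, Harrow 108, Linden 92, Fairview 55.
The winner is unchanged: still Harrow.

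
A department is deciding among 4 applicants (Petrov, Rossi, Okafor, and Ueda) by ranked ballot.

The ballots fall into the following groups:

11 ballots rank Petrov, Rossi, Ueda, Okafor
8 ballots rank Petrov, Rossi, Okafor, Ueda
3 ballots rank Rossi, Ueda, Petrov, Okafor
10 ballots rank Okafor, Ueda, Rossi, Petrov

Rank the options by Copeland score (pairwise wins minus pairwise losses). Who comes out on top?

Pairwise results:
  Petrov vs Rossi: Petrov wins 19–13.
  Petrov vs Okafor: Petrov wins 22–10.
  Petrov vs Ueda: Petrov wins 19–13.
  Rossi vs Okafor: Rossi wins 22–10.
  Rossi vs Ueda: Rossi wins 22–10.
  Okafor vs Ueda: Okafor wins 18–14.
Copeland scores (wins − losses):
  Petrov: 3 − 0 = 3
  Rossi: 2 − 1 = 1
  Okafor: 1 − 2 = -1
  Ueda: 0 − 3 = -3
Petrov has the best Copeland score.

Petrov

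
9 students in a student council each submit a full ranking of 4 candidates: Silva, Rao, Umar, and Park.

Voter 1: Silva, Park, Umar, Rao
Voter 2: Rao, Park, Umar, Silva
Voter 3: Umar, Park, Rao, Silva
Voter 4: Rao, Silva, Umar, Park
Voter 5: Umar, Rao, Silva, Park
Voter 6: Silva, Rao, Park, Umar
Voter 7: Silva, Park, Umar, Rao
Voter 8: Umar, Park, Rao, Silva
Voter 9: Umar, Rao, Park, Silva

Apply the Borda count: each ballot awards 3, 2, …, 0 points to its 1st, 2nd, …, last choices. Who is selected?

Borda scores:
  Silva: 3 + 0 + 0 + 2 + 1 + 3 + 3 + 0 + 0 = 12
  Rao: 0 + 3 + 1 + 3 + 2 + 2 + 0 + 1 + 2 = 14
  Umar: 1 + 1 + 3 + 1 + 3 + 0 + 1 + 3 + 3 = 16
  Park: 2 + 2 + 2 + 0 + 0 + 1 + 2 + 2 + 1 = 12
Umar has the highest total.

Umar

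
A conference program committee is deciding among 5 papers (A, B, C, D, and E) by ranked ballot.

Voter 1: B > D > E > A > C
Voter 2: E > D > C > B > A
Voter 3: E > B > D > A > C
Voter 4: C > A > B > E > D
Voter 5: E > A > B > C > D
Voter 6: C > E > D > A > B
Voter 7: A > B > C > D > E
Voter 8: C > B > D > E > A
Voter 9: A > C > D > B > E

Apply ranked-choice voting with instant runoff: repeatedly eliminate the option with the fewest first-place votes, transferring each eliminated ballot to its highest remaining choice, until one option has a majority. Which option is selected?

Round 1: C 3, E 3, A 2, B 1, D 0. D has the fewest and is eliminated.
Round 2: C 3, E 3, A 2, B 1. B has the fewest and is eliminated.
Round 3: E 4, C 3, A 2. A has the fewest and is eliminated.
Round 4: C 5, E 4. C has a majority.

C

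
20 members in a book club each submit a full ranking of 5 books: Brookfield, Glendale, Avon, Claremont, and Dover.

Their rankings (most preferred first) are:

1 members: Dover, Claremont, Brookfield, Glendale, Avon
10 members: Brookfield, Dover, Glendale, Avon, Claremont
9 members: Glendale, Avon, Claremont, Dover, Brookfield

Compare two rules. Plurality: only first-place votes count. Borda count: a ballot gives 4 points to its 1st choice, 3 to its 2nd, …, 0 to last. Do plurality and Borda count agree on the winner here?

No

Plurality first-place counts: Brookfield 10, Glendale 9, Avon 0, Claremont 0, Dover 1 → Brookfield.
Borda totals: Brookfield 42, Glendale 57, Avon 37, Claremont 21, Dover 43 → Glendale.
The two rules disagree: plurality picks Brookfield, Borda picks Glendale.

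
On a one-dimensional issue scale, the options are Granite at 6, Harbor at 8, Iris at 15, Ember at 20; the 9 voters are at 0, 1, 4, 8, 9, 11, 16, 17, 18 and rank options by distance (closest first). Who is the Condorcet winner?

Harbor

With single-peaked preferences on a line, the Condorcet winner is the candidate closest to the median voter.
The median voter (position 9) is closest to Harbor at 8.
Check: Harbor vs Ember — voters closer to Harbor: 6 of 9.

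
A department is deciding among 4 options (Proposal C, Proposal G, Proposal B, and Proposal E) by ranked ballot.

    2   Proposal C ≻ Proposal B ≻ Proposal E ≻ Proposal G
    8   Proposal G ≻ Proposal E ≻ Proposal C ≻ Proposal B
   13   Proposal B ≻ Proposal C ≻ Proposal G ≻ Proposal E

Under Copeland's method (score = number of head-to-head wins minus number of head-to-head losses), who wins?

Pairwise results:
  Proposal C vs Proposal G: Proposal C wins 15–8.
  Proposal C vs Proposal B: Proposal B wins 13–10.
  Proposal C vs Proposal E: Proposal C wins 15–8.
  Proposal G vs Proposal B: Proposal B wins 15–8.
  Proposal G vs Proposal E: Proposal G wins 21–2.
  Proposal B vs Proposal E: Proposal B wins 15–8.
Copeland scores (wins − losses):
  Proposal C: 2 − 1 = 1
  Proposal G: 1 − 2 = -1
  Proposal B: 3 − 0 = 3
  Proposal E: 0 − 3 = -3
Proposal B has the best Copeland score.

Proposal B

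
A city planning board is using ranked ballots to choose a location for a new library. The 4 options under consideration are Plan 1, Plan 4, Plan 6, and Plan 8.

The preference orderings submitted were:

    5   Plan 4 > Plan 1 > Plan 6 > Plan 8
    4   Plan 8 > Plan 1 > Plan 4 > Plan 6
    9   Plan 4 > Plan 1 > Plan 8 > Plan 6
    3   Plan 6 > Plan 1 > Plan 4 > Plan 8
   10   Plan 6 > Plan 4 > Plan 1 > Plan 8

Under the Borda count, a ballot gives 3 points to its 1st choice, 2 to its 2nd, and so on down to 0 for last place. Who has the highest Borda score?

Plan 4

Borda scores:
  Plan 1: 5·2 + 4·2 + 9·2 + 3·2 + 10·1 = 52
  Plan 4: 5·3 + 4·1 + 9·3 + 3·1 + 10·2 = 69
  Plan 6: 5·1 + 4·0 + 9·0 + 3·3 + 10·3 = 44
  Plan 8: 5·0 + 4·3 + 9·1 + 3·0 + 10·0 = 21
Plan 4 has the highest total.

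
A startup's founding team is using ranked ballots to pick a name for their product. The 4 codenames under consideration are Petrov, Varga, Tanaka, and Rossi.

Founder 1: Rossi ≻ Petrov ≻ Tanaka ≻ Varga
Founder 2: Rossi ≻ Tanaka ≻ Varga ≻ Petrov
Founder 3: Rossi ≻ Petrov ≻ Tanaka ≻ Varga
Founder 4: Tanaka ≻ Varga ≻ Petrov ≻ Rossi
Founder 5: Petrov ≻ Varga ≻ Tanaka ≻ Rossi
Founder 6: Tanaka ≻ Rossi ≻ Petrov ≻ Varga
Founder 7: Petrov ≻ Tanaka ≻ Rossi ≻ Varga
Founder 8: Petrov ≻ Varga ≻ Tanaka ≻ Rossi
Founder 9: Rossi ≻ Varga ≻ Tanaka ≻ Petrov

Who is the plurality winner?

Rossi

First-place vote totals:
  Petrov: 3
  Varga: 0
  Tanaka: 2
  Rossi: 4
Rossi has the most first-place votes.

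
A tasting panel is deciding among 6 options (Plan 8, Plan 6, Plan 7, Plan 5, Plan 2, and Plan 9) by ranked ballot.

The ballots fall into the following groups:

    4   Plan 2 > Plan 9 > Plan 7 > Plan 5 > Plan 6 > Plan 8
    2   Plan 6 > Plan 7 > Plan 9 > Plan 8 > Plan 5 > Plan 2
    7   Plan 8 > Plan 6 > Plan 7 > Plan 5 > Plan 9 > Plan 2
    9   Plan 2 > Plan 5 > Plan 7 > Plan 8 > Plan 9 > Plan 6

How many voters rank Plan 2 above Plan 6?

Ballots ranking Plan 2 above Plan 6: 4+9 = 13.
Ballots ranking Plan 6 above Plan 2: 2+7 = 9.
So 13 of 22 voters prefer Plan 2 to Plan 6.

13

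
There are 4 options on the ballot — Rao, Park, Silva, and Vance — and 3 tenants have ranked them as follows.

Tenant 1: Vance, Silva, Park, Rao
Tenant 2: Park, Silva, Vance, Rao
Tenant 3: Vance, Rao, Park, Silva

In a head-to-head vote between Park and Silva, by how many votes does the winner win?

Ballots ranking Park above Silva: 2.
Ballots ranking Silva above Park: 1.
Park wins 2–1, a margin of 1.

1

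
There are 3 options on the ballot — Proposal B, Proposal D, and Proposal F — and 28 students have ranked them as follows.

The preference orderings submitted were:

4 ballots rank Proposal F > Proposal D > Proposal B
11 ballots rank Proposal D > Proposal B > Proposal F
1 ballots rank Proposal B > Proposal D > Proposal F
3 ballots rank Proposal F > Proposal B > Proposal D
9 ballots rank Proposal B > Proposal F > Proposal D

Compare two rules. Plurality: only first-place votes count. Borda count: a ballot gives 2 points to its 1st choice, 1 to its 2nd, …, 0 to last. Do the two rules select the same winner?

Plurality first-place counts: Proposal B 10, Proposal D 11, Proposal F 7 → Proposal D.
Borda totals: Proposal B 34, Proposal D 27, Proposal F 23 → Proposal B.
The two rules disagree: plurality picks Proposal D, Borda picks Proposal B.

No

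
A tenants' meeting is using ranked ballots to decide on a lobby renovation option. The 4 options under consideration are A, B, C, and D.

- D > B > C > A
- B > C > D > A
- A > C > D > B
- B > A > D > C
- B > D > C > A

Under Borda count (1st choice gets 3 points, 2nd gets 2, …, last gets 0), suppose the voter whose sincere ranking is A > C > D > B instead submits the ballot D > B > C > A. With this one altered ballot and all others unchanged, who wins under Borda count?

B

Borda totals with the altered ballot: A 2, B 13, C 5, D 10.
The winner is unchanged: still B.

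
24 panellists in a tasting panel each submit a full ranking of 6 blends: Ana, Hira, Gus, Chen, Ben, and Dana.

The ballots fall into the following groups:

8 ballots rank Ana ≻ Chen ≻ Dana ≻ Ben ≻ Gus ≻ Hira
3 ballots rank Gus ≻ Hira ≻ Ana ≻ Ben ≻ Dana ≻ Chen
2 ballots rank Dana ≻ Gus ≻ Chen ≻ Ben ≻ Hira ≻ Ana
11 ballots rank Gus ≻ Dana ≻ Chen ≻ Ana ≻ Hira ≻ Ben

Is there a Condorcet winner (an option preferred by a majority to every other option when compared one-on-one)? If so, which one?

Gus

Head-to-head results (24 voters total):
Ana vs Hira: Ana wins 19–5.
Ana vs Gus: Gus wins 16–8.
Ana vs Chen: Chen wins 13–11.
Ana vs Ben: Ana wins 22–2.
Ana vs Dana: Dana wins 13–11.
Hira vs Gus: Gus wins 24–0.
Hira vs Chen: Chen wins 21–3.
Hira vs Ben: Hira wins 14–10.
Hira vs Dana: Dana wins 21–3.
Gus vs Chen: Gus wins 16–8.
Gus vs Ben: Gus wins 16–8.
Gus vs Dana: Gus wins 14–10.
Chen vs Ben: Chen wins 21–3.
Chen vs Dana: Dana wins 16–8.
Ben vs Dana: Dana wins 21–3.
Gus beats each rival — Ana (16–8), Hira (24–0), Chen (16–8), Ben (16–8), Dana (14–10) — so Gus is the Condorcet winner.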